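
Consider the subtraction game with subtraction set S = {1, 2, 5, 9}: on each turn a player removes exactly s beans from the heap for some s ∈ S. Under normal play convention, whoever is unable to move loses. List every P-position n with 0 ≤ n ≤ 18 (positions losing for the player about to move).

n :  0  1  2  3  4  5  6  7  8  9 10 11 12 13 14 15 16 17 18
G :  0  1  2  0  1  2  0  1  2  3  0  1  2  0  1  2  0  1  2
P-positions are exactly the n with G(n) = 0.

0, 3, 6, 10, 13, 16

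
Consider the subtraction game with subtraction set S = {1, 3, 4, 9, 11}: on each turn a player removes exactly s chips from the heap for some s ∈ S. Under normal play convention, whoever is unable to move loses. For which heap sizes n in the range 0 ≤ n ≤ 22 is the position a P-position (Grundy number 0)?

0, 2, 7, 12, 14, 19

G(0) = 0
G(1) = mex{0} = 1
G(2) = mex{1} = 0
G(3) = mex{0,0} = 1
G(4) = mex{1,1,0} = 2
G(5) = mex{2,0,1} = 3
G(6) = mex{3,1,0} = 2
G(7) = mex{2,2,1} = 0
G(8) = mex{0,3,2} = 1
G(9) = mex{1,2,3,0} = 4
G(10) = mex{4,0,2,1} = 3
G(11) = mex{3,1,0,0,0} = 2
G(12) = mex{2,4,1,1,1} = 0
G(13) = mex{0,3,4,2,0} = 1
G(14) = mex{1,2,3,3,1} = 0
G(15) = mex{0,0,2,2,2} = 1
G(16) = mex{1,1,0,0,3} = 2
G(17) = mex{2,0,1,1,2} = 3
G(18) = mex{3,1,0,4,0} = 2
G(19) = mex{2,2,1,3,1} = 0
G(20) = mex{0,3,2,2,4} = 1
G(21) = mex{1,2,3,0,3} = 4
G(22) = mex{4,0,2,1,2} = 3
P-positions are exactly the n with G(n) = 0.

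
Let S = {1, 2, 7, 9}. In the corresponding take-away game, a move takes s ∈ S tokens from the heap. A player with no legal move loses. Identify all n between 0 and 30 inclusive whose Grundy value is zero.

n :  0  1  2  3  4  5  6  7  8  9 10 11 12 13 14 15 16 17 18 19 20 21 22 23 24 25 26 27 28 29 30
G :  0  1  2  0  1  2  0  1  2  3  4  0  1  2  0  1  2  0  1  2  3  4  0  1  2  0  1  2  0  1  2
P-positions are exactly the n with G(n) = 0.

0, 3, 6, 11, 14, 17, 22, 25, 28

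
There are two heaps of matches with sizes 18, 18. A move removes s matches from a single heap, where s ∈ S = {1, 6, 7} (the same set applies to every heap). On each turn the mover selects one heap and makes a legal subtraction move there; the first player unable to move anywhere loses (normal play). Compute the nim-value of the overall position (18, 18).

All heaps use S = {1, 6, 7}:
n :  0  1  2  3  4  5  6  7  8  9 10 11 12 13 14 15 16 17 18
G :  0  1  0  1  0  1  2  3  2  3  2  3  0  1  0  1  0  1  2
Heap A: G(18) = 2.
Heap B: G(18) = 2.
Combined Grundy value = 2 ⊕ 2 = 0.

0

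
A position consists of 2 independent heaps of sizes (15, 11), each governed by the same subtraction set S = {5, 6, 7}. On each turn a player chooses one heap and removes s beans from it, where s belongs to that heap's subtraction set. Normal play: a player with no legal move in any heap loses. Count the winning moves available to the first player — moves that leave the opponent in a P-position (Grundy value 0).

2

All heaps use S = {5, 6, 7}:
G(0) = 0
G(1) = mex{} = 0
G(2) = mex{} = 0
G(3) = mex{} = 0
G(4) = mex{} = 0
G(5) = mex{0} = 1
G(6) = mex{0,0} = 1
G(7) = mex{0,0,0} = 1
G(8) = mex{0,0,0} = 1
G(9) = mex{0,0,0} = 1
G(10) = mex{1,0,0} = 2
G(11) = mex{1,1,0} = 2
G(12) = mex{1,1,1} = 0
G(13) = mex{1,1,1} = 0
G(14) = mex{1,1,1} = 0
G(15) = mex{2,1,1} = 0
Heap A: G(15) = 0.
Heap B: G(11) = 2.
Combined Grundy value = 0 ⊕ 2 = 2.
A winning move leaves total XOR = 0, i.e. changes one component's Grundy value g to g ⊕ X where X is the current total.
Heap A: need g' = 0⊕2 = 2. Options: 15−5→G=2, 15−6→G=1, 15−7→G=1. Hits: 1.
Heap B: need g' = 2⊕2 = 0. Options: 11−5→G=1, 11−6→G=1, 11−7→G=0. Hits: 1.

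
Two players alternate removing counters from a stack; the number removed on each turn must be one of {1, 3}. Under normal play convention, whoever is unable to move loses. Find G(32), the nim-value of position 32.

0

G(0) = 0
G(1) = mex{0} = 1
G(2) = mex{1} = 0
G(3) = mex{0,0} = 1
G(4) = mex{1,1} = 0
G(5) = mex{0,0} = 1
G(6) = mex{1,1} = 0
G(7) = mex{0,0} = 1
G(8) = mex{1,1} = 0
G(9) = mex{0,0} = 1
G(10) = mex{1,1} = 0
G(11) = mex{0,0} = 1
G(12) = mex{1,1} = 0
G(13) = mex{0,0} = 1
G(14) = mex{1,1} = 0
G(15) = mex{0,0} = 1
G(16) = mex{1,1} = 0
G(17) = mex{0,0} = 1
G(18) = mex{1,1} = 0
G(19) = mex{0,0} = 1
G(20) = mex{1,1} = 0
G(21) = mex{0,0} = 1
G(22) = mex{1,1} = 0
G(23) = mex{0,0} = 1
G(24) = mex{1,1} = 0
G(25) = mex{0,0} = 1
G(26) = mex{1,1} = 0
G(27) = mex{0,0} = 1
G(28) = mex{1,1} = 0
G(29) = mex{0,0} = 1
G(30) = mex{1,1} = 0
G(31) = mex{0,0} = 1
G(32) = mex{1,1} = 0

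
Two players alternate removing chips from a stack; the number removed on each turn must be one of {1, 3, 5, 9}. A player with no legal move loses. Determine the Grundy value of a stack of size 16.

0

G(0) = 0
G(1) = mex{0} = 1
G(2) = mex{1} = 0
G(3) = mex{0,0} = 1
G(4) = mex{1,1} = 0
G(5) = mex{0,0,0} = 1
G(6) = mex{1,1,1} = 0
G(7) = mex{0,0,0} = 1
G(8) = mex{1,1,1} = 0
G(9) = mex{0,0,0,0} = 1
G(10) = mex{1,1,1,1} = 0
G(11) = mex{0,0,0,0} = 1
G(12) = mex{1,1,1,1} = 0
G(13) = mex{0,0,0,0} = 1
G(14) = mex{1,1,1,1} = 0
G(15) = mex{0,0,0,0} = 1
G(16) = mex{1,1,1,1} = 0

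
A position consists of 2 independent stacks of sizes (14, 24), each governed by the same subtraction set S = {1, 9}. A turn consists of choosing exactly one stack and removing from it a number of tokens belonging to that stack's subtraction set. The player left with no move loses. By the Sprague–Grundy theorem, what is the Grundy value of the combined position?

0

All stacks use S = {1, 9}:
G(0) = 0
G(1) = mex{0} = 1
G(2) = mex{1} = 0
G(3) = mex{0} = 1
G(4) = mex{1} = 0
G(5) = mex{0} = 1
G(6) = mex{1} = 0
G(7) = mex{0} = 1
G(8) = mex{1} = 0
G(9) = mex{0,0} = 1
G(10) = mex{1,1} = 0
G(11) = mex{0,0} = 1
G(12) = mex{1,1} = 0
G(13) = mex{0,0} = 1
G(14) = mex{1,1} = 0
G(15) = mex{0,0} = 1
G(16) = mex{1,1} = 0
G(17) = mex{0,0} = 1
G(18) = mex{1,1} = 0
G(19) = mex{0,0} = 1
G(20) = mex{1,1} = 0
G(21) = mex{0,0} = 1
G(22) = mex{1,1} = 0
G(23) = mex{0,0} = 1
G(24) = mex{1,1} = 0
Stack A: G(14) = 0.
Stack B: G(24) = 0.
Combined Grundy value = 0 ⊕ 0 = 0.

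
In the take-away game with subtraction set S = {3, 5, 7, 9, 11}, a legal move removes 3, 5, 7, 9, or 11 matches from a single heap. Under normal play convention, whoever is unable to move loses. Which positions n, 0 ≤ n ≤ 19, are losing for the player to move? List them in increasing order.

0, 1, 2, 14, 15, 16

n :  0  1  2  3  4  5  6  7  8  9 10 11 12 13 14 15 16 17 18 19
G :  0  0  0  1  1  1  2  2  2  3  3  3  4  4  0  0  0  1  1  1
P-positions are exactly the n with G(n) = 0.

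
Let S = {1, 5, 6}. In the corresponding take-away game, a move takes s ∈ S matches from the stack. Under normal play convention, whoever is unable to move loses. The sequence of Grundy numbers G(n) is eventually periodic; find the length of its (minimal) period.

G(0) = 0
G(1) = mex{0} = 1
G(2) = mex{1} = 0
G(3) = mex{0} = 1
G(4) = mex{1} = 0
G(5) = mex{0,0} = 1
G(6) = mex{1,1,0} = 2
G(7) = mex{2,0,1} = 3
G(8) = mex{3,1,0} = 2
G(9) = mex{2,0,1} = 3
G(10) = mex{3,1,0} = 2
G(11) = mex{2,2,1} = 0
G(12) = mex{0,3,2} = 1
G(13) = mex{1,2,3} = 0
G(14) = mex{0,3,2} = 1
G(15) = mex{1,2,3} = 0
G(16) = mex{0,0,2} = 1
G(17) = mex{1,1,0} = 2
G(18) = mex{2,0,1} = 3
G(19) = mex{3,1,0} = 2
G(20) = mex{2,0,1} = 3
G(21) = mex{3,1,0} = 2
G(22) = mex{2,2,1} = 0
G(23) = mex{0,3,2} = 1
G(n+11) = G(n) holds for n = 0,…,5 (a full window of length max(S) = 6), so the sequence is purely periodic with period 11.

11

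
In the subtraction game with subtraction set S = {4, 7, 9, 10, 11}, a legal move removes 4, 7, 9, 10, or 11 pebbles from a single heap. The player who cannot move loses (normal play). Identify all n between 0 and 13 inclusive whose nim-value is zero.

G(0) = 0
G(1) = mex{} = 0
G(2) = mex{} = 0
G(3) = mex{} = 0
G(4) = mex{0} = 1
G(5) = mex{0} = 1
G(6) = mex{0} = 1
G(7) = mex{0,0} = 1
G(8) = mex{1,0} = 2
G(9) = mex{1,0,0} = 2
G(10) = mex{1,0,0,0} = 2
G(11) = mex{1,1,0,0,0} = 2
G(12) = mex{2,1,0,0,0} = 3
G(13) = mex{2,1,1,0,0} = 3
P-positions are exactly the n with G(n) = 0.

0, 1, 2, 3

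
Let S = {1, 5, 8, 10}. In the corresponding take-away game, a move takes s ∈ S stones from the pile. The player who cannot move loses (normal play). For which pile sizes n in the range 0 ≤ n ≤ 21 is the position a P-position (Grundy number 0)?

n :  0  1  2  3  4  5  6  7  8  9 10 11 12 13 14 15 16 17 18 19 20 21
G :  0  1  0  1  0  1  0  1  2  3  2  3  2  0  1  0  1  0  1  0  1  2
P-positions are exactly the n with G(n) = 0.

0, 2, 4, 6, 13, 15, 17, 19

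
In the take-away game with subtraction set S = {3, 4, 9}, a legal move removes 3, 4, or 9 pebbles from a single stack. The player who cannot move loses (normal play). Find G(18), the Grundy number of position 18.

1

n :  0  1  2  3  4  5  6  7  8  9 10 11 12 13 14 15 16 17 18
G :  0  0  0  1  1  1  2  0  0  3  1  1  2  0  0  0  1  1  1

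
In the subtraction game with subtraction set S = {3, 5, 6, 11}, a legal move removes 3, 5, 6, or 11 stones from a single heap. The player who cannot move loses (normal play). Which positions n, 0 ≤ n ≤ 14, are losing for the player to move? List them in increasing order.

0, 1, 2, 9, 10

G(0) = 0
G(1) = mex{} = 0
G(2) = mex{} = 0
G(3) = mex{0} = 1
G(4) = mex{0} = 1
G(5) = mex{0,0} = 1
G(6) = mex{1,0,0} = 2
G(7) = mex{1,0,0} = 2
G(8) = mex{1,1,0} = 2
G(9) = mex{2,1,1} = 0
G(10) = mex{2,1,1} = 0
G(11) = mex{2,2,1,0} = 3
G(12) = mex{0,2,2,0} = 1
G(13) = mex{0,2,2,0} = 1
G(14) = mex{3,0,2,1} = 4
P-positions are exactly the n with G(n) = 0.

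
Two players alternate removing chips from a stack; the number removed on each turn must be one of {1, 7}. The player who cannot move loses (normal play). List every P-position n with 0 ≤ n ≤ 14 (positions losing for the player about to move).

0, 2, 4, 6, 8, 10, 12, 14

G(0) = 0
G(1) = mex{0} = 1
G(2) = mex{1} = 0
G(3) = mex{0} = 1
G(4) = mex{1} = 0
G(5) = mex{0} = 1
G(6) = mex{1} = 0
G(7) = mex{0,0} = 1
G(8) = mex{1,1} = 0
G(9) = mex{0,0} = 1
G(10) = mex{1,1} = 0
G(11) = mex{0,0} = 1
G(12) = mex{1,1} = 0
G(13) = mex{0,0} = 1
G(14) = mex{1,1} = 0
P-positions are exactly the n with G(n) = 0.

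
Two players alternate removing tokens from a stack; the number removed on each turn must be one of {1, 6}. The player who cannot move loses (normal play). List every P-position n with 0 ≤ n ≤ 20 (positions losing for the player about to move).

0, 2, 4, 7, 9, 11, 14, 16, 18

G(0) = 0
G(1) = mex{0} = 1
G(2) = mex{1} = 0
G(3) = mex{0} = 1
G(4) = mex{1} = 0
G(5) = mex{0} = 1
G(6) = mex{1,0} = 2
G(7) = mex{2,1} = 0
G(8) = mex{0,0} = 1
G(9) = mex{1,1} = 0
G(10) = mex{0,0} = 1
G(11) = mex{1,1} = 0
G(12) = mex{0,2} = 1
G(13) = mex{1,0} = 2
G(14) = mex{2,1} = 0
G(15) = mex{0,0} = 1
G(16) = mex{1,1} = 0
G(17) = mex{0,0} = 1
G(18) = mex{1,1} = 0
G(19) = mex{0,2} = 1
G(20) = mex{1,0} = 2
P-positions are exactly the n with G(n) = 0.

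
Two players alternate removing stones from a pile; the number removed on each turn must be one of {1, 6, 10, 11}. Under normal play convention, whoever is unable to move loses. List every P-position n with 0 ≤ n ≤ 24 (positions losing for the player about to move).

0, 2, 4, 7, 9, 16, 21, 23

n :  0  1  2  3  4  5  6  7  8  9 10 11 12 13 14 15 16 17 18 19 20 21 22 23 24
G :  0  1  0  1  0  1  2  0  1  0  1  2  3  2  3  2  0  1  2  3  2  0  1  0  1
P-positions are exactly the n with G(n) = 0.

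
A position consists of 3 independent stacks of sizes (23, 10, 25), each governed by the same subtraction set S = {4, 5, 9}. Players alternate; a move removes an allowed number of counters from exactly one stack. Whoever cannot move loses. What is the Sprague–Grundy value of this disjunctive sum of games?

3

All stacks use S = {4, 5, 9}:
G(0) = 0
G(1) = mex{} = 0
G(2) = mex{} = 0
G(3) = mex{} = 0
G(4) = mex{0} = 1
G(5) = mex{0,0} = 1
G(6) = mex{0,0} = 1
G(7) = mex{0,0} = 1
G(8) = mex{1,0} = 2
G(9) = mex{1,1,0} = 2
G(10) = mex{1,1,0} = 2
G(11) = mex{1,1,0} = 2
G(12) = mex{2,1,0} = 3
G(13) = mex{2,2,1} = 0
G(14) = mex{2,2,1} = 0
G(15) = mex{2,2,1} = 0
G(16) = mex{3,2,1} = 0
G(17) = mex{0,3,2} = 1
G(18) = mex{0,0,2} = 1
G(19) = mex{0,0,2} = 1
G(20) = mex{0,0,2} = 1
G(21) = mex{1,0,3} = 2
G(22) = mex{1,1,0} = 2
G(23) = mex{1,1,0} = 2
G(24) = mex{1,1,0} = 2
G(25) = mex{2,1,0} = 3
Stack A: G(23) = 2.
Stack B: G(10) = 2.
Stack C: G(25) = 3.
Combined Grundy value = 2 ⊕ 2 ⊕ 3 = 3.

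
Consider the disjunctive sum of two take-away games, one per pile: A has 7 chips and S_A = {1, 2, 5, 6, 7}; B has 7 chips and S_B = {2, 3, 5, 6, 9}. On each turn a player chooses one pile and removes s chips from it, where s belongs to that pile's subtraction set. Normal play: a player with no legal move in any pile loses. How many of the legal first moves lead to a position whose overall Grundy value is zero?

1

Pile A, S = {1, 2, 5, 6, 7}:
n : 0 1 2 3 4 5 6 7
G : 0 1 2 0 1 2 3 4
G_A(7) = 4.
Pile B, S = {2, 3, 5, 6, 9}:
n : 0 1 2 3 4 5 6 7
G : 0 0 1 1 2 2 3 3
G_B(7) = 3.
Combined Grundy value = 4 ⊕ 3 = 7.
A winning move leaves total XOR = 0, i.e. changes one component's Grundy value g to g ⊕ X where X is the current total.
Pile A: need g' = 4⊕7 = 3. Options: 7−1→G=3, 7−2→G=2, 7−5→G=2, 7−6→G=1, 7−7→G=0. Hits: 1.
Pile B: need g' = 3⊕7 = 4. Options: 7−2→G=2, 7−3→G=2, 7−5→G=1, 7−6→G=0. Hits: 0.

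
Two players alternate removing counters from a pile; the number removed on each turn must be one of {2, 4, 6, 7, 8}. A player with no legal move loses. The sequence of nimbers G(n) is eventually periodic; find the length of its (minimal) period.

n :  0  1  2  3  4  5  6  7  8  9 10 11 12 13 14 15 16 17 18 19 20 21
G :  0  0  1  1  2  2  3  3  4  4  0  0  1  1  2  2  3  3  4  4  0  0
G(n+10) = G(n) holds for n = 0,…,7 (a full window of length max(S) = 8), so the sequence is purely periodic with period 10.

10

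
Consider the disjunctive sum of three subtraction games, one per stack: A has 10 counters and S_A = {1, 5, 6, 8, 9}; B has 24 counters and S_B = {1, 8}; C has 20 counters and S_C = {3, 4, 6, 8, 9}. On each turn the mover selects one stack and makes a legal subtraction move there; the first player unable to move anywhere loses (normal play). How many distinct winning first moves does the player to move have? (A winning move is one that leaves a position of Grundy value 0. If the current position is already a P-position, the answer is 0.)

Stack A, S = {1, 5, 6, 8, 9}:
G(0) = 0
G(1) = mex{0} = 1
G(2) = mex{1} = 0
G(3) = mex{0} = 1
G(4) = mex{1} = 0
G(5) = mex{0,0} = 1
G(6) = mex{1,1,0} = 2
G(7) = mex{2,0,1} = 3
G(8) = mex{3,1,0,0} = 2
G(9) = mex{2,0,1,1,0} = 3
G(10) = mex{3,1,0,0,1} = 2
G_A(10) = 2.
Stack B, S = {1, 8}:
n :  0  1  2  3  4  5  6  7  8  9 10 11 12 13 14 15 16 17 18 19 20 21 22 23 24
G :  0  1  0  1  0  1  0  1  2  0  1  0  1  0  1  0  1  2  0  1  0  1  0  1  0
G_B(24) = 0.
Stack C, S = {3, 4, 6, 8, 9}:
G(0) = 0
G(1) = mex{} = 0
G(2) = mex{} = 0
G(3) = mex{0} = 1
G(4) = mex{0,0} = 1
G(5) = mex{0,0} = 1
G(6) = mex{1,0,0} = 2
G(7) = mex{1,1,0} = 2
G(8) = mex{1,1,0,0} = 2
G(9) = mex{2,1,1,0,0} = 3
G(10) = mex{2,2,1,0,0} = 3
G(11) = mex{2,2,1,1,0} = 3
G(12) = mex{3,2,2,1,1} = 0
G(13) = mex{3,3,2,1,1} = 0
G(14) = mex{3,3,2,2,1} = 0
G(15) = mex{0,3,3,2,2} = 1
G(16) = mex{0,0,3,2,2} = 1
G(17) = mex{0,0,3,3,2} = 1
G(18) = mex{1,0,0,3,3} = 2
G(19) = mex{1,1,0,3,3} = 2
G(20) = mex{1,1,0,0,3} = 2
G_C(20) = 2.
Combined Grundy value = 2 ⊕ 0 ⊕ 2 = 0.
A winning move leaves total XOR = 0, i.e. changes one component's Grundy value g to g ⊕ X where X is the current total.
Stack A: target g' = 2⊕0 = 2, but every legal move changes the Grundy value (mex property), so 0 moves.
Stack B: target g' = 0⊕0 = 0, but every legal move changes the Grundy value (mex property), so 0 moves.
Stack C: target g' = 2⊕0 = 2, but every legal move changes the Grundy value (mex property), so 0 moves.

0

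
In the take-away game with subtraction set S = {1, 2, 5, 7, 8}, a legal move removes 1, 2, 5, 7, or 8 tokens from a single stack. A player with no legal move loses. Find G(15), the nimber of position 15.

n :  0  1  2  3  4  5  6  7  8  9 10 11 12 13 14 15
G :  0  1  2  0  1  2  0  1  2  0  1  2  0  1  2  0

0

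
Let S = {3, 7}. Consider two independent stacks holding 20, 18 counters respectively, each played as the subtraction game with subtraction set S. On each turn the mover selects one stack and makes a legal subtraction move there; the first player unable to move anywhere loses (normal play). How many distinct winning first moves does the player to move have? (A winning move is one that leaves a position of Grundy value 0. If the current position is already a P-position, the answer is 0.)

2

All stacks use S = {3, 7}:
n :  0  1  2  3  4  5  6  7  8  9 10 11 12 13 14 15 16 17 18 19 20
G :  0  0  0  1  1  1  0  2  2  1  0  0  0  1  1  1  0  2  2  1  0
Stack A: G(20) = 0.
Stack B: G(18) = 2.
Combined Grundy value = 0 ⊕ 2 = 2.
A winning move leaves total XOR = 0, i.e. changes one component's Grundy value g to g ⊕ X where X is the current total.
Stack A: need g' = 0⊕2 = 2. Options: 20−3→G=2, 20−7→G=1. Hits: 1.
Stack B: need g' = 2⊕2 = 0. Options: 18−3→G=1, 18−7→G=0. Hits: 1.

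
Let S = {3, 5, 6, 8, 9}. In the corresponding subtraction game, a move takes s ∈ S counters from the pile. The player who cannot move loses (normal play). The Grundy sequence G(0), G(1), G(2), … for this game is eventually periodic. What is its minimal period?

G(0) = 0
G(1) = mex{} = 0
G(2) = mex{} = 0
G(3) = mex{0} = 1
G(4) = mex{0} = 1
G(5) = mex{0,0} = 1
G(6) = mex{1,0,0} = 2
G(7) = mex{1,0,0} = 2
G(8) = mex{1,1,0,0} = 2
G(9) = mex{2,1,1,0,0} = 3
G(10) = mex{2,1,1,0,0} = 3
G(11) = mex{2,2,1,1,0} = 3
G(12) = mex{3,2,2,1,1} = 0
G(13) = mex{3,2,2,1,1} = 0
G(14) = mex{3,3,2,2,1} = 0
G(15) = mex{0,3,3,2,2} = 1
G(16) = mex{0,3,3,2,2} = 1
G(17) = mex{0,0,3,3,2} = 1
G(18) = mex{1,0,0,3,3} = 2
G(19) = mex{1,0,0,3,3} = 2
G(20) = mex{1,1,0,0,3} = 2
G(21) = mex{2,1,1,0,0} = 3
G(22) = mex{2,1,1,0,0} = 3
G(23) = mex{2,2,1,1,0} = 3
G(24) = mex{3,2,2,1,1} = 0
G(25) = mex{3,2,2,1,1} = 0
G(n+12) = G(n) holds for n = 0,…,8 (a full window of length max(S) = 9), so the sequence is purely periodic with period 12.

12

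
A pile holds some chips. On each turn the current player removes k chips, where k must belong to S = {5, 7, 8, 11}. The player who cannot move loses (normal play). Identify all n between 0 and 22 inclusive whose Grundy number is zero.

0, 1, 2, 3, 4, 16, 17, 18, 19, 20

G(0) = 0
G(1) = mex{} = 0
G(2) = mex{} = 0
G(3) = mex{} = 0
G(4) = mex{} = 0
G(5) = mex{0} = 1
G(6) = mex{0} = 1
G(7) = mex{0,0} = 1
G(8) = mex{0,0,0} = 1
G(9) = mex{0,0,0} = 1
G(10) = mex{1,0,0} = 2
G(11) = mex{1,0,0,0} = 2
G(12) = mex{1,1,0,0} = 2
G(13) = mex{1,1,1,0} = 2
G(14) = mex{1,1,1,0} = 2
G(15) = mex{2,1,1,0} = 3
G(16) = mex{2,1,1,1} = 0
G(17) = mex{2,2,1,1} = 0
G(18) = mex{2,2,2,1} = 0
G(19) = mex{2,2,2,1} = 0
G(20) = mex{3,2,2,1} = 0
G(21) = mex{0,2,2,2} = 1
G(22) = mex{0,3,2,2} = 1
P-positions are exactly the n with G(n) = 0.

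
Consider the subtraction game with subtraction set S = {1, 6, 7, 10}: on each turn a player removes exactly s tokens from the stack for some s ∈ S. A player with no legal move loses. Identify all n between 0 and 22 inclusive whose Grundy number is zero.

0, 2, 4, 13, 15, 17

n :  0  1  2  3  4  5  6  7  8  9 10 11 12 13 14 15 16 17 18 19 20 21 22
G :  0  1  0  1  0  1  2  3  2  3  2  3  4  0  1  0  1  0  1  2  3  2  3
P-positions are exactly the n with G(n) = 0.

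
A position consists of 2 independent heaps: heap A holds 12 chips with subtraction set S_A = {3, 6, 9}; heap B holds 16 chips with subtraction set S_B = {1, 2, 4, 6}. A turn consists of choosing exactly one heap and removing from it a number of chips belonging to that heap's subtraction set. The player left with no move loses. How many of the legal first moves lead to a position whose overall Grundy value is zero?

Heap A, S = {3, 6, 9}:
G(0) = 0
G(1) = mex{} = 0
G(2) = mex{} = 0
G(3) = mex{0} = 1
G(4) = mex{0} = 1
G(5) = mex{0} = 1
G(6) = mex{1,0} = 2
G(7) = mex{1,0} = 2
G(8) = mex{1,0} = 2
G(9) = mex{2,1,0} = 3
G(10) = mex{2,1,0} = 3
G(11) = mex{2,1,0} = 3
G(12) = mex{3,2,1} = 0
G_A(12) = 0.
Heap B, S = {1, 2, 4, 6}:
n :  0  1  2  3  4  5  6  7  8  9 10 11 12 13 14 15 16
G :  0  1  2  0  1  2  3  4  0  1  2  0  1  2  3  4  0
G_B(16) = 0.
Combined Grundy value = 0 ⊕ 0 = 0.
A winning move leaves total XOR = 0, i.e. changes one component's Grundy value g to g ⊕ X where X is the current total.
Heap A: target g' = 0⊕0 = 0, but every legal move changes the Grundy value (mex property), so 0 moves.
Heap B: target g' = 0⊕0 = 0, but every legal move changes the Grundy value (mex property), so 0 moves.

0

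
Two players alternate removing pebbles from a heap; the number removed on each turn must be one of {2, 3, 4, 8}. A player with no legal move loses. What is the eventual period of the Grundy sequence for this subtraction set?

n :  0  1  2  3  4  5  6  7  8  9 10 11 12 13 14 15
G :  0  0  1  1  2  2  0  0  1  1  2  2  0  0  1  1
G(n+6) = G(n) holds for n = 0,…,7 (a full window of length max(S) = 8), so the sequence is purely periodic with period 6.

6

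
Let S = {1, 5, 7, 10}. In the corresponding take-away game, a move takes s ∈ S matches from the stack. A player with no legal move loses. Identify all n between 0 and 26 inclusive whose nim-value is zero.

n :  0  1  2  3  4  5  6  7  8  9 10 11 12 13 14 15 16 17 18 19 20 21 22 23 24 25 26
G :  0  1  0  1  0  1  0  1  0  1  2  3  2  3  2  3  2  0  1  0  1  0  1  0  1  0  1
P-positions are exactly the n with G(n) = 0.

0, 2, 4, 6, 8, 17, 19, 21, 23, 25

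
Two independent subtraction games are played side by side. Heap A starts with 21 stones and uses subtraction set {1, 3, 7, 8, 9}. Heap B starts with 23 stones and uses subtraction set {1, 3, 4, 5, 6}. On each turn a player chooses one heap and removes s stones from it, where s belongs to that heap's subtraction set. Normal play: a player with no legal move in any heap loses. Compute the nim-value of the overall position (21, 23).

2

Heap A, S = {1, 3, 7, 8, 9}:
G(0) = 0
G(1) = mex{0} = 1
G(2) = mex{1} = 0
G(3) = mex{0,0} = 1
G(4) = mex{1,1} = 0
G(5) = mex{0,0} = 1
G(6) = mex{1,1} = 0
G(7) = mex{0,0,0} = 1
G(8) = mex{1,1,1,0} = 2
G(9) = mex{2,0,0,1,0} = 3
G(10) = mex{3,1,1,0,1} = 2
G(11) = mex{2,2,0,1,0} = 3
G(12) = mex{3,3,1,0,1} = 2
G(13) = mex{2,2,0,1,0} = 3
G(14) = mex{3,3,1,0,1} = 2
G(15) = mex{2,2,2,1,0} = 3
G(16) = mex{3,3,3,2,1} = 0
G(17) = mex{0,2,2,3,2} = 1
G(18) = mex{1,3,3,2,3} = 0
G(19) = mex{0,0,2,3,2} = 1
G(20) = mex{1,1,3,2,3} = 0
G(21) = mex{0,0,2,3,2} = 1
G_A(21) = 1.
Heap B, S = {1, 3, 4, 5, 6}:
G(0) = 0
G(1) = mex{0} = 1
G(2) = mex{1} = 0
G(3) = mex{0,0} = 1
G(4) = mex{1,1,0} = 2
G(5) = mex{2,0,1,0} = 3
G(6) = mex{3,1,0,1,0} = 2
G(7) = mex{2,2,1,0,1} = 3
G(8) = mex{3,3,2,1,0} = 4
G(9) = mex{4,2,3,2,1} = 0
G(10) = mex{0,3,2,3,2} = 1
G(11) = mex{1,4,3,2,3} = 0
G(12) = mex{0,0,4,3,2} = 1
G(13) = mex{1,1,0,4,3} = 2
G(14) = mex{2,0,1,0,4} = 3
G(15) = mex{3,1,0,1,0} = 2
G(16) = mex{2,2,1,0,1} = 3
G(17) = mex{3,3,2,1,0} = 4
G(18) = mex{4,2,3,2,1} = 0
G(19) = mex{0,3,2,3,2} = 1
G(20) = mex{1,4,3,2,3} = 0
G(21) = mex{0,0,4,3,2} = 1
G(22) = mex{1,1,0,4,3} = 2
G(23) = mex{2,0,1,0,4} = 3
G_B(23) = 3.
Combined Grundy value = 1 ⊕ 3 = 2.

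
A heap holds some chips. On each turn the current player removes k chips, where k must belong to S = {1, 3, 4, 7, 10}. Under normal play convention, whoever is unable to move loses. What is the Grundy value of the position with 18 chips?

3

n :  0  1  2  3  4  5  6  7  8  9 10 11 12 13 14 15 16 17 18
G :  0  1  0  1  2  3  2  3  0  1  4  5  2  0  1  4  3  2  3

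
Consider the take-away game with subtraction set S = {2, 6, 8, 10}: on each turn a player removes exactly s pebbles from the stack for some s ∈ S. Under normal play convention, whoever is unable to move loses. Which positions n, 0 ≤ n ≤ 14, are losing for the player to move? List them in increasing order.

0, 1, 4, 5

n :  0  1  2  3  4  5  6  7  8  9 10 11 12 13 14
G :  0  0  1  1  0  0  1  1  2  2  3  3  2  2  3
P-positions are exactly the n with G(n) = 0.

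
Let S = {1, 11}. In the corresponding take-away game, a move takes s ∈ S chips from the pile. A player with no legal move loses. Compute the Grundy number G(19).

n :  0  1  2  3  4  5  6  7  8  9 10 11 12 13 14 15 16 17 18 19
G :  0  1  0  1  0  1  0  1  0  1  0  1  0  1  0  1  0  1  0  1

1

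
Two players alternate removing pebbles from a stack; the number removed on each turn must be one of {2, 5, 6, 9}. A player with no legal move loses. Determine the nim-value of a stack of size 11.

G(0) = 0
G(1) = mex{} = 0
G(2) = mex{0} = 1
G(3) = mex{0} = 1
G(4) = mex{1} = 0
G(5) = mex{1,0} = 2
G(6) = mex{0,0,0} = 1
G(7) = mex{2,1,0} = 3
G(8) = mex{1,1,1} = 0
G(9) = mex{3,0,1,0} = 2
G(10) = mex{0,2,0,0} = 1
G(11) = mex{2,1,2,1} = 0

0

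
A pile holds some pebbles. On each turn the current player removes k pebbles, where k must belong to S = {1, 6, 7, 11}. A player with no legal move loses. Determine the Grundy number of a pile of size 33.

3

G(0) = 0
G(1) = mex{0} = 1
G(2) = mex{1} = 0
G(3) = mex{0} = 1
G(4) = mex{1} = 0
G(5) = mex{0} = 1
G(6) = mex{1,0} = 2
G(7) = mex{2,1,0} = 3
G(8) = mex{3,0,1} = 2
G(9) = mex{2,1,0} = 3
G(10) = mex{3,0,1} = 2
G(11) = mex{2,1,0,0} = 3
G(12) = mex{3,2,1,1} = 0
G(13) = mex{0,3,2,0} = 1
G(14) = mex{1,2,3,1} = 0
G(15) = mex{0,3,2,0} = 1
G(16) = mex{1,2,3,1} = 0
G(17) = mex{0,3,2,2} = 1
G(18) = mex{1,0,3,3} = 2
G(19) = mex{2,1,0,2} = 3
G(20) = mex{3,0,1,3} = 2
G(21) = mex{2,1,0,2} = 3
G(22) = mex{3,0,1,3} = 2
G(23) = mex{2,1,0,0} = 3
G(24) = mex{3,2,1,1} = 0
G(25) = mex{0,3,2,0} = 1
G(26) = mex{1,2,3,1} = 0
G(27) = mex{0,3,2,0} = 1
G(28) = mex{1,2,3,1} = 0
G(29) = mex{0,3,2,2} = 1
G(30) = mex{1,0,3,3} = 2
G(31) = mex{2,1,0,2} = 3
G(32) = mex{3,0,1,3} = 2
G(33) = mex{2,1,0,2} = 3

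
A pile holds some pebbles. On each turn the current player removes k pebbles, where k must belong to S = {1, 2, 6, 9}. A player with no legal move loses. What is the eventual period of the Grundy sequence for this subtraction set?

7

G(0) = 0
G(1) = mex{0} = 1
G(2) = mex{1,0} = 2
G(3) = mex{2,1} = 0
G(4) = mex{0,2} = 1
G(5) = mex{1,0} = 2
G(6) = mex{2,1,0} = 3
G(7) = mex{3,2,1} = 0
G(8) = mex{0,3,2} = 1
G(9) = mex{1,0,0,0} = 2
G(10) = mex{2,1,1,1} = 0
G(11) = mex{0,2,2,2} = 1
G(12) = mex{1,0,3,0} = 2
G(13) = mex{2,1,0,1} = 3
G(14) = mex{3,2,1,2} = 0
G(15) = mex{0,3,2,3} = 1
G(16) = mex{1,0,0,0} = 2
G(17) = mex{2,1,1,1} = 0
G(n+7) = G(n) holds for n = 0,…,8 (a full window of length max(S) = 9), so the sequence is purely periodic with period 7.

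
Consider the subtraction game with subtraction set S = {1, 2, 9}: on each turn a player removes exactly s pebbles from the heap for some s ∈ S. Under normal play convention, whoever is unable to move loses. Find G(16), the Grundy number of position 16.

0

n :  0  1  2  3  4  5  6  7  8  9 10 11 12 13 14 15 16
G :  0  1  2  0  1  2  0  1  2  3  0  1  2  0  1  2  0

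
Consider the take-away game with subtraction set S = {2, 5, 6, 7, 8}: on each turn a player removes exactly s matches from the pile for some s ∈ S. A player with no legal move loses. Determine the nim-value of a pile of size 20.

G(0) = 0
G(1) = mex{} = 0
G(2) = mex{0} = 1
G(3) = mex{0} = 1
G(4) = mex{1} = 0
G(5) = mex{1,0} = 2
G(6) = mex{0,0,0} = 1
G(7) = mex{2,1,0,0} = 3
G(8) = mex{1,1,1,0,0} = 2
G(9) = mex{3,0,1,1,0} = 2
G(10) = mex{2,2,0,1,1} = 3
G(11) = mex{2,1,2,0,1} = 3
G(12) = mex{3,3,1,2,0} = 4
G(13) = mex{3,2,3,1,2} = 0
G(14) = mex{4,2,2,3,1} = 0
G(15) = mex{0,3,2,2,3} = 1
G(16) = mex{0,3,3,2,2} = 1
G(17) = mex{1,4,3,3,2} = 0
G(18) = mex{1,0,4,3,3} = 2
G(19) = mex{0,0,0,4,3} = 1
G(20) = mex{2,1,0,0,4} = 3

3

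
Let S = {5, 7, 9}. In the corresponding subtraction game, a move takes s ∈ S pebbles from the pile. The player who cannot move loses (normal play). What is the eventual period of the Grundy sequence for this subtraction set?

14

n :  0  1  2  3  4  5  6  7  8  9 10 11 12 13 14 15 16 17 18 19 20 21 22 23 24 25 26 27 28 29
G :  0  0  0  0  0  1  1  1  1  1  2  2  2  2  0  0  0  0  0  1  1  1  1  1  2  2  2  2  0  0
G(n+14) = G(n) holds for n = 0,…,8 (a full window of length max(S) = 9), so the sequence is purely periodic with period 14.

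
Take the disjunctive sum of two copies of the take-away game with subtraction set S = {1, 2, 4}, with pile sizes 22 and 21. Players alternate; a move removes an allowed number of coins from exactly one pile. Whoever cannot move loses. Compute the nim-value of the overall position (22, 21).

All piles use S = {1, 2, 4}:
G(0) = 0
G(1) = mex{0} = 1
G(2) = mex{1,0} = 2
G(3) = mex{2,1} = 0
G(4) = mex{0,2,0} = 1
G(5) = mex{1,0,1} = 2
G(6) = mex{2,1,2} = 0
G(7) = mex{0,2,0} = 1
G(8) = mex{1,0,1} = 2
G(9) = mex{2,1,2} = 0
G(10) = mex{0,2,0} = 1
G(11) = mex{1,0,1} = 2
G(12) = mex{2,1,2} = 0
G(13) = mex{0,2,0} = 1
G(14) = mex{1,0,1} = 2
G(15) = mex{2,1,2} = 0
G(16) = mex{0,2,0} = 1
G(17) = mex{1,0,1} = 2
G(18) = mex{2,1,2} = 0
G(19) = mex{0,2,0} = 1
G(20) = mex{1,0,1} = 2
G(21) = mex{2,1,2} = 0
G(22) = mex{0,2,0} = 1
Pile A: G(22) = 1.
Pile B: G(21) = 0.
Combined Grundy value = 1 ⊕ 0 = 1.

1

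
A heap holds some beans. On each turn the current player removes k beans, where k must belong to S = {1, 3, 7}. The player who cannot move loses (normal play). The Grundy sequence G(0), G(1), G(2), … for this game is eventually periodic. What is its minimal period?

2

n :  0  1  2  3  4  5  6  7  8  9 10 11 12 13 14
G :  0  1  0  1  0  1  0  1  0  1  0  1  0  1  0
G(n+2) = G(n) holds for n = 0,…,6 (a full window of length max(S) = 7), so the sequence is purely periodic with period 2.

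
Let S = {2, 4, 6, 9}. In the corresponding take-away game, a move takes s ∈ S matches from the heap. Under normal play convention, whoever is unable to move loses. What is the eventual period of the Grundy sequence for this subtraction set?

8

G(0) = 0
G(1) = mex{} = 0
G(2) = mex{0} = 1
G(3) = mex{0} = 1
G(4) = mex{1,0} = 2
G(5) = mex{1,0} = 2
G(6) = mex{2,1,0} = 3
G(7) = mex{2,1,0} = 3
G(8) = mex{3,2,1} = 0
G(9) = mex{3,2,1,0} = 4
G(10) = mex{0,3,2,0} = 1
G(11) = mex{4,3,2,1} = 0
G(12) = mex{1,0,3,1} = 2
G(13) = mex{0,4,3,2} = 1
G(14) = mex{2,1,0,2} = 3
G(15) = mex{1,0,4,3} = 2
G(16) = mex{3,2,1,3} = 0
G(17) = mex{2,1,0,0} = 3
G(18) = mex{0,3,2,4} = 1
G(19) = mex{3,2,1,1} = 0
G(20) = mex{1,0,3,0} = 2
G(21) = mex{0,3,2,2} = 1
G(22) = mex{2,1,0,1} = 3
G(23) = mex{1,0,3,3} = 2
G(24) = mex{3,2,1,2} = 0
G(25) = mex{2,1,0,0} = 3
G(26) = mex{0,3,2,3} = 1
G(27) = mex{3,2,1,1} = 0
G(28) = mex{1,0,3,0} = 2
From n = 10 onward G(n+8) = G(n); since this holds over max(S) = 9 consecutive positions the period is 8 (pre-period 10).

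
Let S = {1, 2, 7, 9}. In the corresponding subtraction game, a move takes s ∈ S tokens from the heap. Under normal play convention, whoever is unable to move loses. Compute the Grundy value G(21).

G(0) = 0
G(1) = mex{0} = 1
G(2) = mex{1,0} = 2
G(3) = mex{2,1} = 0
G(4) = mex{0,2} = 1
G(5) = mex{1,0} = 2
G(6) = mex{2,1} = 0
G(7) = mex{0,2,0} = 1
G(8) = mex{1,0,1} = 2
G(9) = mex{2,1,2,0} = 3
G(10) = mex{3,2,0,1} = 4
G(11) = mex{4,3,1,2} = 0
G(12) = mex{0,4,2,0} = 1
G(13) = mex{1,0,0,1} = 2
G(14) = mex{2,1,1,2} = 0
G(15) = mex{0,2,2,0} = 1
G(16) = mex{1,0,3,1} = 2
G(17) = mex{2,1,4,2} = 0
G(18) = mex{0,2,0,3} = 1
G(19) = mex{1,0,1,4} = 2
G(20) = mex{2,1,2,0} = 3
G(21) = mex{3,2,0,1} = 4

4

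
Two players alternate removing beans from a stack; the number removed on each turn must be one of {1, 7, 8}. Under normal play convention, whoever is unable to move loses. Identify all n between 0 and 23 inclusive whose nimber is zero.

n :  0  1  2  3  4  5  6  7  8  9 10 11 12 13 14 15 16 17 18 19 20 21 22 23
G :  0  1  0  1  0  1  0  1  2  3  2  3  2  3  2  0  1  0  1  0  1  0  1  2
P-positions are exactly the n with G(n) = 0.

0, 2, 4, 6, 15, 17, 19, 21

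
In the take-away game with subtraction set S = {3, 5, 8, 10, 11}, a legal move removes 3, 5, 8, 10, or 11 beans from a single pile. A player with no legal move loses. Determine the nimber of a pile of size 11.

3

G(0) = 0
G(1) = mex{} = 0
G(2) = mex{} = 0
G(3) = mex{0} = 1
G(4) = mex{0} = 1
G(5) = mex{0,0} = 1
G(6) = mex{1,0} = 2
G(7) = mex{1,0} = 2
G(8) = mex{1,1,0} = 2
G(9) = mex{2,1,0} = 3
G(10) = mex{2,1,0,0} = 3
G(11) = mex{2,2,1,0,0} = 3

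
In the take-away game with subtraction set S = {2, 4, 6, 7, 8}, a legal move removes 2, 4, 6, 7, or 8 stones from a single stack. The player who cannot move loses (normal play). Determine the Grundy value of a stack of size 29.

G(0) = 0
G(1) = mex{} = 0
G(2) = mex{0} = 1
G(3) = mex{0} = 1
G(4) = mex{1,0} = 2
G(5) = mex{1,0} = 2
G(6) = mex{2,1,0} = 3
G(7) = mex{2,1,0,0} = 3
G(8) = mex{3,2,1,0,0} = 4
G(9) = mex{3,2,1,1,0} = 4
G(10) = mex{4,3,2,1,1} = 0
G(11) = mex{4,3,2,2,1} = 0
G(12) = mex{0,4,3,2,2} = 1
G(13) = mex{0,4,3,3,2} = 1
G(14) = mex{1,0,4,3,3} = 2
G(15) = mex{1,0,4,4,3} = 2
G(16) = mex{2,1,0,4,4} = 3
G(17) = mex{2,1,0,0,4} = 3
G(18) = mex{3,2,1,0,0} = 4
G(19) = mex{3,2,1,1,0} = 4
G(20) = mex{4,3,2,1,1} = 0
G(21) = mex{4,3,2,2,1} = 0
G(22) = mex{0,4,3,2,2} = 1
G(23) = mex{0,4,3,3,2} = 1
G(24) = mex{1,0,4,3,3} = 2
G(25) = mex{1,0,4,4,3} = 2
G(26) = mex{2,1,0,4,4} = 3
G(27) = mex{2,1,0,0,4} = 3
G(28) = mex{3,2,1,0,0} = 4
G(29) = mex{3,2,1,1,0} = 4

4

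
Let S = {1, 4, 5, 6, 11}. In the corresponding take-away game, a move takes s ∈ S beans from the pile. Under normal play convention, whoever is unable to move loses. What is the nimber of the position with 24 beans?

3

n :  0  1  2  3  4  5  6  7  8  9 10 11 12 13 14 15 16 17 18 19 20 21 22 23 24
G :  0  1  0  1  2  3  2  3  4  0  1  4  0  1  2  3  2  3  4  0  1  0  1  2  3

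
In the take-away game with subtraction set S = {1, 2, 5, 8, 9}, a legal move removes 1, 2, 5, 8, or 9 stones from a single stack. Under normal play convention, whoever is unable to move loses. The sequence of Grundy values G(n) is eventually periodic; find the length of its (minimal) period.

G(0) = 0
G(1) = mex{0} = 1
G(2) = mex{1,0} = 2
G(3) = mex{2,1} = 0
G(4) = mex{0,2} = 1
G(5) = mex{1,0,0} = 2
G(6) = mex{2,1,1} = 0
G(7) = mex{0,2,2} = 1
G(8) = mex{1,0,0,0} = 2
G(9) = mex{2,1,1,1,0} = 3
G(10) = mex{3,2,2,2,1} = 0
G(11) = mex{0,3,0,0,2} = 1
G(12) = mex{1,0,1,1,0} = 2
G(13) = mex{2,1,2,2,1} = 0
G(14) = mex{0,2,3,0,2} = 1
G(15) = mex{1,0,0,1,0} = 2
G(16) = mex{2,1,1,2,1} = 0
G(17) = mex{0,2,2,3,2} = 1
G(18) = mex{1,0,0,0,3} = 2
G(19) = mex{2,1,1,1,0} = 3
G(20) = mex{3,2,2,2,1} = 0
G(21) = mex{0,3,0,0,2} = 1
G(n+10) = G(n) holds for n = 0,…,8 (a full window of length max(S) = 9), so the sequence is purely periodic with period 10.

10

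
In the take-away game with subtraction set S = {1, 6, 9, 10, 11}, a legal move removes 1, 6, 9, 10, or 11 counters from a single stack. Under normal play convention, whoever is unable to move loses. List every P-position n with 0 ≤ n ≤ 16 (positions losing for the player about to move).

n :  0  1  2  3  4  5  6  7  8  9 10 11 12 13 14 15 16
G :  0  1  0  1  0  1  2  0  1  2  3  2  3  2  3  4  5
P-positions are exactly the n with G(n) = 0.

0, 2, 4, 7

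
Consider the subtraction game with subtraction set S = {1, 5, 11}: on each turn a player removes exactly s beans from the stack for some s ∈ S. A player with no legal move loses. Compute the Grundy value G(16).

0

n :  0  1  2  3  4  5  6  7  8  9 10 11 12 13 14 15 16
G :  0  1  0  1  0  1  0  1  0  1  0  1  0  1  0  1  0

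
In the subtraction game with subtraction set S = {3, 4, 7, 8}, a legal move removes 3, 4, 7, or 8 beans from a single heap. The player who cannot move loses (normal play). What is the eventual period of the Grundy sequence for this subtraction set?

G(0) = 0
G(1) = mex{} = 0
G(2) = mex{} = 0
G(3) = mex{0} = 1
G(4) = mex{0,0} = 1
G(5) = mex{0,0} = 1
G(6) = mex{1,0} = 2
G(7) = mex{1,1,0} = 2
G(8) = mex{1,1,0,0} = 2
G(9) = mex{2,1,0,0} = 3
G(10) = mex{2,2,1,0} = 3
G(11) = mex{2,2,1,1} = 0
G(12) = mex{3,2,1,1} = 0
G(13) = mex{3,3,2,1} = 0
G(14) = mex{0,3,2,2} = 1
G(15) = mex{0,0,2,2} = 1
G(16) = mex{0,0,3,2} = 1
G(17) = mex{1,0,3,3} = 2
G(18) = mex{1,1,0,3} = 2
G(19) = mex{1,1,0,0} = 2
G(20) = mex{2,1,0,0} = 3
G(21) = mex{2,2,1,0} = 3
G(22) = mex{2,2,1,1} = 0
G(23) = mex{3,2,1,1} = 0
G(n+11) = G(n) holds for n = 0,…,7 (a full window of length max(S) = 8), so the sequence is purely periodic with period 11.

11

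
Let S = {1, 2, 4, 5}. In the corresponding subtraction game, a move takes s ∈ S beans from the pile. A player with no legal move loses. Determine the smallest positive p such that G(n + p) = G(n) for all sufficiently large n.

G(0) = 0
G(1) = mex{0} = 1
G(2) = mex{1,0} = 2
G(3) = mex{2,1} = 0
G(4) = mex{0,2,0} = 1
G(5) = mex{1,0,1,0} = 2
G(6) = mex{2,1,2,1} = 0
G(7) = mex{0,2,0,2} = 1
G(8) = mex{1,0,1,0} = 2
G(9) = mex{2,1,2,1} = 0
G(10) = mex{0,2,0,2} = 1
G(11) = mex{1,0,1,0} = 2
G(12) = mex{2,1,2,1} = 0
G(13) = mex{0,2,0,2} = 1
G(14) = mex{1,0,1,0} = 2
G(n+3) = G(n) holds for n = 0,…,4 (a full window of length max(S) = 5), so the sequence is purely periodic with period 3.

3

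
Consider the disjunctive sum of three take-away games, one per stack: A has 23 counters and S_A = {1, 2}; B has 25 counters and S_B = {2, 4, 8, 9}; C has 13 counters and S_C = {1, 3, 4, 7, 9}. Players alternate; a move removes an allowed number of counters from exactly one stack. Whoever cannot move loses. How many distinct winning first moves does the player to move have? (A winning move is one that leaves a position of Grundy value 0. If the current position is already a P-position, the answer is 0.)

4

Stack A, S = {1, 2}:
n :  0  1  2  3  4  5  6  7  8  9 10 11 12 13 14 15 16 17 18 19 20 21 22 23
G :  0  1  2  0  1  2  0  1  2  0  1  2  0  1  2  0  1  2  0  1  2  0  1  2
G_A(23) = 2.
Stack B, S = {2, 4, 8, 9}:
n :  0  1  2  3  4  5  6  7  8  9 10 11 12 13 14 15 16 17 18 19 20 21 22 23 24 25
G :  0  0  1  1  2  2  0  0  1  1  2  2  0  0  1  1  2  2  0  0  1  1  2  2  0  0
G_B(25) = 0.
Stack C, S = {1, 3, 4, 7, 9}:
n :  0  1  2  3  4  5  6  7  8  9 10 11 12 13
G :  0  1  0  1  2  3  2  3  0  1  0  1  2  3
G_C(13) = 3.
Combined Grundy value = 2 ⊕ 0 ⊕ 3 = 1.
A winning move leaves total XOR = 0, i.e. changes one component's Grundy value g to g ⊕ X where X is the current total.
Stack A: need g' = 2⊕1 = 3. Options: 23−1→G=1, 23−2→G=0. Hits: 0.
Stack B: need g' = 0⊕1 = 1. Options: 25−2→G=2, 25−4→G=1, 25−8→G=2, 25−9→G=2. Hits: 1.
Stack C: need g' = 3⊕1 = 2. Options: 13−1→G=2, 13−3→G=0, 13−4→G=1, 13−7→G=2, 13−9→G=2. Hits: 3.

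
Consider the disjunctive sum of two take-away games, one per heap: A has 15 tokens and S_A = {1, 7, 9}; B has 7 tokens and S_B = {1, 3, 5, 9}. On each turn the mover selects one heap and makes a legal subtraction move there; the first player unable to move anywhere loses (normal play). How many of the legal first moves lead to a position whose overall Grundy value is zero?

0

Heap A, S = {1, 7, 9}:
n :  0  1  2  3  4  5  6  7  8  9 10 11 12 13 14 15
G :  0  1  0  1  0  1  0  1  0  1  0  1  0  1  0  1
G_A(15) = 1.
Heap B, S = {1, 3, 5, 9}:
n : 0 1 2 3 4 5 6 7
G : 0 1 0 1 0 1 0 1
G_B(7) = 1.
Combined Grundy value = 1 ⊕ 1 = 0.
A winning move leaves total XOR = 0, i.e. changes one component's Grundy value g to g ⊕ X where X is the current total.
Heap A: target g' = 1⊕0 = 1, but every legal move changes the Grundy value (mex property), so 0 moves.
Heap B: target g' = 1⊕0 = 1, but every legal move changes the Grundy value (mex property), so 0 moves.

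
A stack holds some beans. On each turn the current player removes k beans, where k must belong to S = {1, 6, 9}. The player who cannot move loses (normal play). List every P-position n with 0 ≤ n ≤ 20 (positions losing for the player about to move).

0, 2, 4, 7, 12, 14, 17, 19

n :  0  1  2  3  4  5  6  7  8  9 10 11 12 13 14 15 16 17 18 19 20
G :  0  1  0  1  0  1  2  0  1  2  3  2  0  1  0  1  2  0  1  0  1
P-positions are exactly the n with G(n) = 0.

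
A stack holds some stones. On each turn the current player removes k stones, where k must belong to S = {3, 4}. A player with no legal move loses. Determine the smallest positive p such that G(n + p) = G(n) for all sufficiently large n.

n :  0  1  2  3  4  5  6  7  8  9 10 11 12 13 14 15
G :  0  0  0  1  1  1  2  0  0  0  1  1  1  2  0  0
G(n+7) = G(n) holds for n = 0,…,3 (a full window of length max(S) = 4), so the sequence is purely periodic with period 7.

7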